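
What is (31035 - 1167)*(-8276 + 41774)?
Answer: 1000518264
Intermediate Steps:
(31035 - 1167)*(-8276 + 41774) = 29868*33498 = 1000518264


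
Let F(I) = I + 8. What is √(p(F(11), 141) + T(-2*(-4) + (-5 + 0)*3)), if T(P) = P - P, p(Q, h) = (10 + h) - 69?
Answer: √82 ≈ 9.0554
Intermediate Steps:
F(I) = 8 + I
p(Q, h) = -59 + h
T(P) = 0
√(p(F(11), 141) + T(-2*(-4) + (-5 + 0)*3)) = √((-59 + 141) + 0) = √(82 + 0) = √82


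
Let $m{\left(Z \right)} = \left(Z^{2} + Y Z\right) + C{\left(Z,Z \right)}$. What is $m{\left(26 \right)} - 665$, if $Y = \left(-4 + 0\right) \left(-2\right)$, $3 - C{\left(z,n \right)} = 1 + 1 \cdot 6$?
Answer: $215$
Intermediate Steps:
$C{\left(z,n \right)} = -4$ ($C{\left(z,n \right)} = 3 - \left(1 + 1 \cdot 6\right) = 3 - \left(1 + 6\right) = 3 - 7 = -4$)
$Y = 8$ ($Y = \left(-4\right) \left(-2\right) = 8$)
$m{\left(Z \right)} = -4 + Z^{2} + 8 Z$ ($m{\left(Z \right)} = \left(Z^{2} + 8 Z\right) - 4 = -4 + Z^{2} + 8 Z$)
$m{\left(26 \right)} - 665 = \left(-4 + 26^{2} + 8 \cdot 26\right) - 665 = \left(-4 + 676 + 208\right) - 665 = 880 - 665 = 215$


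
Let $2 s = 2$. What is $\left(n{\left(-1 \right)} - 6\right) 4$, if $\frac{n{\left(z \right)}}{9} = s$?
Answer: $12$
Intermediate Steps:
$s = 1$ ($s = \frac{1}{2} \cdot 2 = 1$)
$n{\left(z \right)} = 9$ ($n{\left(z \right)} = 9 \cdot 1 = 9$)
$\left(n{\left(-1 \right)} - 6\right) 4 = \left(9 - 6\right) 4 = 3 \cdot 4 = 12$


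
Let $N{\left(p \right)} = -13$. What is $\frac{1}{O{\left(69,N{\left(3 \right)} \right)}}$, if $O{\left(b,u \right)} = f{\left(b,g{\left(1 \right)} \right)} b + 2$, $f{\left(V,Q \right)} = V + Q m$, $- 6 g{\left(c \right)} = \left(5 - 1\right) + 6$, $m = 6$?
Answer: $\frac{1}{4073} \approx 0.00024552$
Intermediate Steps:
$g{\left(c \right)} = - \frac{5}{3}$ ($g{\left(c \right)} = - \frac{\left(5 - 1\right) + 6}{6} = - \frac{4 + 6}{6} = \left(- \frac{1}{6}\right) 10 = - \frac{5}{3}$)
$f{\left(V,Q \right)} = V + 6 Q$ ($f{\left(V,Q \right)} = V + Q 6 = V + 6 Q$)
$O{\left(b,u \right)} = 2 + b \left(-10 + b\right)$ ($O{\left(b,u \right)} = \left(b + 6 \left(- \frac{5}{3}\right)\right) b + 2 = \left(b - 10\right) b + 2 = \left(-10 + b\right) b + 2 = b \left(-10 + b\right) + 2 = 2 + b \left(-10 + b\right)$)
$\frac{1}{O{\left(69,N{\left(3 \right)} \right)}} = \frac{1}{2 + 69 \left(-10 + 69\right)} = \frac{1}{2 + 69 \cdot 59} = \frac{1}{2 + 4071} = \frac{1}{4073}$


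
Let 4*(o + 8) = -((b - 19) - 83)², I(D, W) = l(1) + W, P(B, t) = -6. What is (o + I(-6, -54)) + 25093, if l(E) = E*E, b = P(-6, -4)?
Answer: 22116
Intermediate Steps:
b = -6
l(E) = E²
I(D, W) = 1 + W (I(D, W) = 1² + W = 1 + W)
o = -2924 (o = -8 + (-((-6 - 19) - 83)²)/4 = -8 + (-(-25 - 83)²)/4 = -8 + (-1*(-108)²)/4 = -8 + (-1*11664)/4 = -8 + (¼)*(-11664) = -8 - 2916 = -2924)
(o + I(-6, -54)) + 25093 = (-2924 + (1 - 54)) + 25093 = (-2924 - 53) + 25093 = -2977 + 25093 = 22116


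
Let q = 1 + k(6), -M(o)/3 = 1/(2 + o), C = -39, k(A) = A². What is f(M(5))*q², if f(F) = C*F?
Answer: 160173/7 ≈ 22882.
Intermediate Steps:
M(o) = -3/(2 + o)
q = 37 (q = 1 + 6² = 1 + 36 = 37)
f(F) = -39*F
f(M(5))*q² = -(-117)/(2 + 5)*37² = -(-117)/7*1369 = -39*(-3/7)*1369 = (117/7)*1369 = 160173/7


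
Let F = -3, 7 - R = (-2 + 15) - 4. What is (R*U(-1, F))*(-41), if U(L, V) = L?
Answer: -82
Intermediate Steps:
R = -2 (R = 7 - ((-2 + 15) - 4) = 7 - (13 - 4) = 7 - 1*9 = 7 - 9 = -2)
(R*U(-1, F))*(-41) = -2*(-1)*(-41) = 2*(-41) = -82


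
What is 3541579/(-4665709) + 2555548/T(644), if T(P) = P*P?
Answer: 2613655748847/483759371956 ≈ 5.4028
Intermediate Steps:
T(P) = P²
3541579/(-4665709) + 2555548/T(644) = 3541579/(-4665709) + 2555548/(644²) = 3541579*(-1/4665709) + 2555548/414736 = -3541579/4665709 + 2555548*(1/414736) = -3541579/4665709 + 638887/103684 = 2613655748847/483759371956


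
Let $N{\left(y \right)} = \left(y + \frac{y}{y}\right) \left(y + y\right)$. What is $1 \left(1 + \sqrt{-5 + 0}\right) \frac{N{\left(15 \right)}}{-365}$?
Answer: $- \frac{96}{73} - \frac{96 i \sqrt{5}}{73} \approx -1.3151 - 2.9406 i$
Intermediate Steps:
$N{\left(y \right)} = 2 y \left(1 + y\right)$ ($N{\left(y \right)} = \left(y + 1\right) 2 y = \left(1 + y\right) 2 y = 2 y \left(1 + y\right)$)
$1 \left(1 + \sqrt{-5 + 0}\right) \frac{N{\left(15 \right)}}{-365} = 1 \left(1 + \sqrt{-5 + 0}\right) \frac{2 \cdot 15 \left(1 + 15\right)}{-365} = 1 \left(1 + \sqrt{-5}\right) 2 \cdot 15 \cdot 16 \left(- \frac{1}{365}\right) = 1 \left(1 + i \sqrt{5}\right) 480 \left(- \frac{1}{365}\right) = \left(1 + i \sqrt{5}\right) \left(- \frac{96}{73}\right) = - \frac{96}{73} - \frac{96 i \sqrt{5}}{73}$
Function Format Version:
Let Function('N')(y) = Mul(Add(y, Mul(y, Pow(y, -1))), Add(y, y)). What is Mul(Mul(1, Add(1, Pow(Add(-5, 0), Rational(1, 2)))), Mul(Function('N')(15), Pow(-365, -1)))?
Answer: Add(Rational(-96, 73), Mul(Rational(-96, 73), I, Pow(5, Rational(1, 2)))) ≈ Add(-1.3151, Mul(-2.9406, I))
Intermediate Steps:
Function('N')(y) = Mul(2, y, Add(1, y)) (Function('N')(y) = Mul(Add(y, 1), Mul(2, y)) = Mul(Add(1, y), Mul(2, y)) = Mul(2, y, Add(1, y)))
Mul(Mul(1, Add(1, Pow(Add(-5, 0), Rational(1, 2)))), Mul(Function('N')(15), Pow(-365, -1))) = Mul(Mul(1, Add(1, Pow(Add(-5, 0), Rational(1, 2)))), Mul(Mul(2, 15, Add(1, 15)), Pow(-365, -1))) = Mul(Mul(1, Add(1, Pow(-5, Rational(1, 2)))), Mul(Mul(2, 15, 16), Rational(-1, 365))) = Mul(Mul(1, Add(1, Mul(I, Pow(5, Rational(1, 2))))), Mul(480, Rational(-1, 365))) = Mul(Add(1, Mul(I, Pow(5, Rational(1, 2)))), Rational(-96, 73)) = Add(Rational(-96, 73), Mul(Rational(-96, 73), I, Pow(5, Rational(1, 2))))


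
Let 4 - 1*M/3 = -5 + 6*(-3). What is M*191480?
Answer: 15509880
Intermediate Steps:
M = 81 (M = 12 - 3*(-5 + 6*(-3)) = 12 - 3*(-5 - 18) = 12 - 3*(-23) = 12 + 69 = 81)
M*191480 = 81*191480 = 15509880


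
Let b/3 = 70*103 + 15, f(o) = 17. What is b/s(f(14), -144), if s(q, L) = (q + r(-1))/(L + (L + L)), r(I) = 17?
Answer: -275400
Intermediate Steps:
b = 21675 (b = 3*(70*103 + 15) = 3*(7210 + 15) = 3*7225 = 21675)
s(q, L) = (17 + q)/(3*L) (s(q, L) = (q + 17)/(L + (L + L)) = (17 + q)/(L + 2*L) = (17 + q)/((3*L)) = (17 + q)*(1/(3*L)) = (17 + q)/(3*L))
b/s(f(14), -144) = 21675/(((1/3)*(17 + 17)/(-144))) = 21675/(((1/3)*(-1/144)*34)) = 21675/(-17/216) = 21675*(-216/17) = -275400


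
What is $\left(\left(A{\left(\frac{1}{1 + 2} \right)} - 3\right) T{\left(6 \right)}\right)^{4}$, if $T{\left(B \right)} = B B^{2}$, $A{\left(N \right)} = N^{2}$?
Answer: $151613669376$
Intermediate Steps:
$T{\left(B \right)} = B^{3}$
$\left(\left(A{\left(\frac{1}{1 + 2} \right)} - 3\right) T{\left(6 \right)}\right)^{4} = \left(\left(\left(\frac{1}{1 + 2}\right)^{2} - 3\right) 6^{3}\right)^{4} = \left(\left(\left(\frac{1}{3}\right)^{2} - 3\right) 216\right)^{4} = \left(\left(\frac{1}{9} - 3\right) 216\right)^{4} = \left(\left(- \frac{26}{9}\right) 216\right)^{4} = \left(-624\right)^{4} = 151613669376$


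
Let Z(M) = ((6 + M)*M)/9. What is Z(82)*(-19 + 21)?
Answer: 14432/9 ≈ 1603.6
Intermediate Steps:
Z(M) = M*(6 + M)/9 (Z(M) = (M*(6 + M))*(1/9) = M*(6 + M)/9)
Z(82)*(-19 + 21) = ((1/9)*82*(6 + 82))*(-19 + 21) = ((1/9)*82*88)*2 = (7216/9)*2 = 14432/9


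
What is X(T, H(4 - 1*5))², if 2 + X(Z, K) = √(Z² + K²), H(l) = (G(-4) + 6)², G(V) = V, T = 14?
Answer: 216 - 8*√53 ≈ 157.76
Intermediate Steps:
H(l) = 4 (H(l) = (-4 + 6)² = 2² = 4)
X(Z, K) = -2 + √(K² + Z²) (X(Z, K) = -2 + √(Z² + K²) = -2 + √(K² + Z²))
X(T, H(4 - 1*5))² = (-2 + √(4² + 14²))² = (-2 + √(16 + 196))² = (-2 + √212)² = (-2 + 2*√53)²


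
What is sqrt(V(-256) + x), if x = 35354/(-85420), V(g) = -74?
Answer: I*sqrt(135741648070)/42710 ≈ 8.6263*I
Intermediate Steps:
x = -17677/42710 (x = 35354*(-1/85420) = -17677/42710 ≈ -0.41388)
sqrt(V(-256) + x) = sqrt(-74 - 17677/42710) = sqrt(-3178217/42710) = I*sqrt(135741648070)/42710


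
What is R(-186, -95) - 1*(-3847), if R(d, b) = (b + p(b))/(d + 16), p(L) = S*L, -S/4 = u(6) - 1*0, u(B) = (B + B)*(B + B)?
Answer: 119873/34 ≈ 3525.7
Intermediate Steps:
u(B) = 4*B**2 (u(B) = (2*B)*(2*B) = 4*B**2)
S = -576 (S = -4*(4*6**2 - 1*0) = -4*(4*36 + 0) = -4*(144 + 0) = -4*144 = -576)
p(L) = -576*L
R(d, b) = -575*b/(16 + d) (R(d, b) = (b - 576*b)/(d + 16) = (-575*b)/(16 + d) = -575*b/(16 + d))
R(-186, -95) - 1*(-3847) = -575*(-95)/(16 - 186) - 1*(-3847) = -575*(-95)/(-170) + 3847 = -575*(-95)*(-1/170) + 3847 = -10925/34 + 3847 = 119873/34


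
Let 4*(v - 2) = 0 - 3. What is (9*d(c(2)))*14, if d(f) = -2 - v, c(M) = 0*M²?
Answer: -819/2 ≈ -409.50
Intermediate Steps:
v = 5/4 (v = 2 + (0 - 3)/4 = 2 + (¼)*(-3) = 2 - ¾ = 5/4 ≈ 1.2500)
c(M) = 0
d(f) = -13/4 (d(f) = -2 - 1*5/4 = -2 - 5/4 = -13/4)
(9*d(c(2)))*14 = (9*(-13/4))*14 = -117/4*14 = -819/2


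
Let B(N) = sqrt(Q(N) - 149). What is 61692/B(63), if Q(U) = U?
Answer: -30846*I*sqrt(86)/43 ≈ -6652.4*I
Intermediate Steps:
B(N) = sqrt(-149 + N) (B(N) = sqrt(N - 149) = sqrt(-149 + N))
61692/B(63) = 61692/(sqrt(-149 + 63)) = 61692/(sqrt(-86)) = 61692/((I*sqrt(86))) = 61692*(-I*sqrt(86)/86) = -30846*I*sqrt(86)/43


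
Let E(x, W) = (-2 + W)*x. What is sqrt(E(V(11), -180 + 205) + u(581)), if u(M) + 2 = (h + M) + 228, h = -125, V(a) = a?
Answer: sqrt(935) ≈ 30.578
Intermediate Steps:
E(x, W) = x*(-2 + W)
u(M) = 101 + M (u(M) = -2 + ((-125 + M) + 228) = -2 + (103 + M) = 101 + M)
sqrt(E(V(11), -180 + 205) + u(581)) = sqrt(11*(-2 + (-180 + 205)) + (101 + 581)) = sqrt(11*(-2 + 25) + 682) = sqrt(11*23 + 682) = sqrt(253 + 682) = sqrt(935)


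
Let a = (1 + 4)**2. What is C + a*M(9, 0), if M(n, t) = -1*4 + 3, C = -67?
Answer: -92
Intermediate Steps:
a = 25 (a = 5**2 = 25)
M(n, t) = -1 (M(n, t) = -4 + 3 = -1)
C + a*M(9, 0) = -67 + 25*(-1) = -67 - 25 = -92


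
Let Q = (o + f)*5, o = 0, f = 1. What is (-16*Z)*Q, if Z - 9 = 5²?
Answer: -2720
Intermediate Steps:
Z = 34 (Z = 9 + 5² = 9 + 25 = 34)
Q = 5 (Q = (0 + 1)*5 = 1*5 = 5)
(-16*Z)*Q = -16*34*5 = -544*5 = -2720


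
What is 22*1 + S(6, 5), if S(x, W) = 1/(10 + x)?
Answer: 353/16 ≈ 22.063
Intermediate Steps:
22*1 + S(6, 5) = 22*1 + 1/(10 + 6) = 22 + 1/16 = 353/16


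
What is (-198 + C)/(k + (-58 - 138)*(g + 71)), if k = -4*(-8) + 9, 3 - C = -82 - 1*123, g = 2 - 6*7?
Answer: -2/1207 ≈ -0.0016570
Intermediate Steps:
g = -40 (g = 2 - 42 = -40)
C = 208 (C = 3 - (-82 - 1*123) = 3 - (-82 - 123) = 3 - 1*(-205) = 3 + 205 = 208)
k = 41 (k = 32 + 9 = 41)
(-198 + C)/(k + (-58 - 138)*(g + 71)) = (-198 + 208)/(41 + (-58 - 138)*(-40 + 71)) = 10/(41 - 196*31) = 10/(41 - 6076) = 10/(-6035) = 10*(-1/6035) = -2/1207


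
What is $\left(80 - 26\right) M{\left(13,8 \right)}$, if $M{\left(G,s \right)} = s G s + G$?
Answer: $45630$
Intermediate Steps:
$M{\left(G,s \right)} = G + G s^{2}$ ($M{\left(G,s \right)} = G s s + G = G s^{2} + G = G + G s^{2}$)
$\left(80 - 26\right) M{\left(13,8 \right)} = \left(80 - 26\right) 13 \left(1 + 8^{2}\right) = 54 \cdot 13 \left(1 + 64\right) = 54 \cdot 13 \cdot 65 = 54 \cdot 845 = 45630$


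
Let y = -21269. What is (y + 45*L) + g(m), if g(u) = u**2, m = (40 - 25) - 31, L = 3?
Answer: -20878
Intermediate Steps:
m = -16 (m = 15 - 31 = -16)
(y + 45*L) + g(m) = (-21269 + 45*3) + (-16)**2 = (-21269 + 135) + 256 = -21134 + 256 = -20878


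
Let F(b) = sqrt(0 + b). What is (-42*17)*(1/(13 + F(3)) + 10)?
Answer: -597261/83 + 357*sqrt(3)/83 ≈ -7188.5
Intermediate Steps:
F(b) = sqrt(b)
(-42*17)*(1/(13 + F(3)) + 10) = (-42*17)*(1/(13 + sqrt(3)) + 10) = -714*(10 + 1/(13 + sqrt(3))) = -7140 - 714/(13 + sqrt(3))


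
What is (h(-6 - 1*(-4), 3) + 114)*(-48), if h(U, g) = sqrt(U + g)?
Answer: -5520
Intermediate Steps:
(h(-6 - 1*(-4), 3) + 114)*(-48) = (sqrt((-6 - 1*(-4)) + 3) + 114)*(-48) = (sqrt((-6 + 4) + 3) + 114)*(-48) = (sqrt(-2 + 3) + 114)*(-48) = (sqrt(1) + 114)*(-48) = (1 + 114)*(-48) = 115*(-48) = -5520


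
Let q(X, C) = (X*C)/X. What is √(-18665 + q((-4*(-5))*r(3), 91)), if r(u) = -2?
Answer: I*√18574 ≈ 136.29*I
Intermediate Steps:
q(X, C) = C (q(X, C) = (C*X)/X = C)
√(-18665 + q((-4*(-5))*r(3), 91)) = √(-18665 + 91) = √(-18574) = I*√18574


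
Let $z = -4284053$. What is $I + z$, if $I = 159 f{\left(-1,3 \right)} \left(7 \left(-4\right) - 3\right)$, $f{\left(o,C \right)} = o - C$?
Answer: $-4264337$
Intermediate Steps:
$I = 19716$ ($I = 159 \left(-1 - 3\right) \left(7 \left(-4\right) - 3\right) = 159 \left(-1 - 3\right) \left(-28 - 3\right) = 159 \left(-4\right) \left(-31\right) = \left(-636\right) \left(-31\right) = 19716$)
$I + z = 19716 - 4284053 = -4264337$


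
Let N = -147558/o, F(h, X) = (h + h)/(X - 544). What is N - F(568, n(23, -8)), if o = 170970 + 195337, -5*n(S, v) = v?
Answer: 210055808/124178073 ≈ 1.6916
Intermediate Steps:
n(S, v) = -v/5
F(h, X) = 2*h/(-544 + X) (F(h, X) = (2*h)/(-544 + X) = 2*h/(-544 + X))
o = 366307
N = -147558/366307 ≈ -0.40283
N - F(568, n(23, -8)) = -147558/366307 - 2*568/(-544 - ⅕*(-8)) = -147558/366307 - 2*568/(-544 + 8/5) = -147558/366307 - 2*568/(-2712/5) = -147558/366307 - 2*568*(-5)/2712 = -147558/366307 - 1*(-710/339) = -147558/366307 + 710/339 = 210055808/124178073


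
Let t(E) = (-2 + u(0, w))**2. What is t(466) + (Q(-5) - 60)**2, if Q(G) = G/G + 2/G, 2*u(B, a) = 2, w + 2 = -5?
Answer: 88234/25 ≈ 3529.4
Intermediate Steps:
w = -7 (w = -2 - 5 = -7)
u(B, a) = 1 (u(B, a) = (1/2)*2 = 1)
t(E) = 1 (t(E) = (-2 + 1)**2 = (-1)**2 = 1)
Q(G) = 1 + 2/G
t(466) + (Q(-5) - 60)**2 = 1 + ((2 - 5)/(-5) - 60)**2 = 1 + (-1/5*(-3) - 60)**2 = 1 + (3/5 - 60)**2 = 1 + (-297/5)**2 = 1 + 88209/25 = 88234/25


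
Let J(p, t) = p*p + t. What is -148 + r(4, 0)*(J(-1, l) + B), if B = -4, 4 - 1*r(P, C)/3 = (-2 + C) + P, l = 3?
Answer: -148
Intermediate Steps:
r(P, C) = 18 - 3*C - 3*P (r(P, C) = 12 - 3*((-2 + C) + P) = 12 - 3*(-2 + C + P) = 12 + (6 - 3*C - 3*P) = 18 - 3*C - 3*P)
J(p, t) = t + p**2 (J(p, t) = p**2 + t = t + p**2)
-148 + r(4, 0)*(J(-1, l) + B) = -148 + (18 - 3*0 - 3*4)*((3 + (-1)**2) - 4) = -148 + (18 + 0 - 12)*((3 + 1) - 4) = -148 + 6*(4 - 4) = -148 + 6*0 = -148 + 0 = -148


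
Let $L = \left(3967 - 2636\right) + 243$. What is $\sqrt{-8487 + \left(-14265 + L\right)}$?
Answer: $i \sqrt{21178} \approx 145.53 i$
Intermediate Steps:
$L = 1574$ ($L = 1331 + 243 = 1574$)
$\sqrt{-8487 + \left(-14265 + L\right)} = \sqrt{-8487 + \left(-14265 + 1574\right)} = \sqrt{-8487 - 12691} = \sqrt{-21178} = i \sqrt{21178}$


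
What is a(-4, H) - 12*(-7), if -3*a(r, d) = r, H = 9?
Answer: 256/3 ≈ 85.333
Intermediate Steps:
a(r, d) = -r/3
a(-4, H) - 12*(-7) = -1/3*(-4) - 12*(-7) = 4/3 + 84 = 256/3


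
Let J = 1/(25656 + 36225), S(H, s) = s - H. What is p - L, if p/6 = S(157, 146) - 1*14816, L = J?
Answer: -5505057523/61881 ≈ -88962.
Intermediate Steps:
J = 1/61881 ≈ 1.6160e-5
L = 1/61881 ≈ 1.6160e-5
p = -88962 (p = 6*((146 - 1*157) - 1*14816) = 6*((146 - 157) - 14816) = 6*(-11 - 14816) = 6*(-14827) = -88962)
p - L = -88962 - 1*1/61881 = -88962 - 1/61881 = -5505057523/61881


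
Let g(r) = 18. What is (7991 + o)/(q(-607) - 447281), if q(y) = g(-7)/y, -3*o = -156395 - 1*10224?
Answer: -115689344/814498755 ≈ -0.14204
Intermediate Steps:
o = 166619/3 (o = -(-156395 - 1*10224)/3 = -(-156395 - 10224)/3 = -1/3*(-166619) = 166619/3 ≈ 55540.)
q(y) = 18/y
(7991 + o)/(q(-607) - 447281) = (7991 + 166619/3)/(18/(-607) - 447281) = 190592/(3*(18*(-1/607) - 447281)) = 190592/(3*(-18/607 - 447281)) = 190592/(3*(-271499585/607)) = (190592/3)*(-607/271499585) = -115689344/814498755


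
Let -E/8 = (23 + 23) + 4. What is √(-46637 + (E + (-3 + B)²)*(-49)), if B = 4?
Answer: I*√27086 ≈ 164.58*I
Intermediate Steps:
E = -400 (E = -8*((23 + 23) + 4) = -8*(46 + 4) = -8*50 = -400)
√(-46637 + (E + (-3 + B)²)*(-49)) = √(-46637 + (-400 + (-3 + 4)²)*(-49)) = √(-46637 + (-400 + 1²)*(-49)) = √(-46637 + (-400 + 1)*(-49)) = √(-46637 - 399*(-49)) = √(-46637 + 19551) = √(-27086) = I*√27086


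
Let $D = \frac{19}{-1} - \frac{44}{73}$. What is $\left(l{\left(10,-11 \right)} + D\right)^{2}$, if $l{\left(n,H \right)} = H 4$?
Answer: $\frac{21557449}{5329} \approx 4045.3$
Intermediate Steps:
$l{\left(n,H \right)} = 4 H$
$D = - \frac{1431}{73}$ ($D = 19 \left(-1\right) - \frac{44}{73} = -19 - \frac{44}{73} = - \frac{1431}{73} \approx -19.603$)
$\left(l{\left(10,-11 \right)} + D\right)^{2} = \left(4 \left(-11\right) - \frac{1431}{73}\right)^{2} = \left(-44 - \frac{1431}{73}\right)^{2} = \left(- \frac{4643}{73}\right)^{2} = \frac{21557449}{5329}$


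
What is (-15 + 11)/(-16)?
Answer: ¼ ≈ 0.25000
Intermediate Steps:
(-15 + 11)/(-16) = -1/16*(-4) = ¼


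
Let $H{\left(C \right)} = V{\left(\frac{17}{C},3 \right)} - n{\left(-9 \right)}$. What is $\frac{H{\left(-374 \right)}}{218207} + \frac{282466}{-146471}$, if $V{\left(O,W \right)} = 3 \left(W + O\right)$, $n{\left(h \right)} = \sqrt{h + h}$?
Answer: $- \frac{1355964724319}{703141944934} - \frac{3 i \sqrt{2}}{218207} \approx -1.9284 - 1.9443 \cdot 10^{-5} i$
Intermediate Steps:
$n{\left(h \right)} = \sqrt{2} \sqrt{h}$ ($n{\left(h \right)} = \sqrt{2 h} = \sqrt{2} \sqrt{h}$)
$V{\left(O,W \right)} = 3 O + 3 W$ ($V{\left(O,W \right)} = 3 \left(O + W\right) = 3 O + 3 W$)
$H{\left(C \right)} = 9 + \frac{51}{C} - 3 i \sqrt{2}$ ($H{\left(C \right)} = \left(3 \frac{17}{C} + 3 \cdot 3\right) - \sqrt{2} \sqrt{-9} = \left(\frac{51}{C} + 9\right) - \sqrt{2} \cdot 3 i = \left(9 + \frac{51}{C}\right) - 3 i \sqrt{2} = 9 + \frac{51}{C} - 3 i \sqrt{2}$)
$\frac{H{\left(-374 \right)}}{218207} + \frac{282466}{-146471} = \frac{9 + \frac{51}{-374} - 3 i \sqrt{2}}{218207} + \frac{282466}{-146471} = \left(9 + 51 \left(- \frac{1}{374}\right) - 3 i \sqrt{2}\right) \frac{1}{218207} + 282466 \left(- \frac{1}{146471}\right) = \left(9 - \frac{3}{22} - 3 i \sqrt{2}\right) \frac{1}{218207} - \frac{282466}{146471} = \left(\frac{195}{22} - 3 i \sqrt{2}\right) \frac{1}{218207} - \frac{282466}{146471} = \left(\frac{195}{4800554} - \frac{3 i \sqrt{2}}{218207}\right) - \frac{282466}{146471} = - \frac{1355964724319}{703141944934} - \frac{3 i \sqrt{2}}{218207}$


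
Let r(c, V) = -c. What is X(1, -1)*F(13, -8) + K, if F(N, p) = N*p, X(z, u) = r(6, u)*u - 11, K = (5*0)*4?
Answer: 520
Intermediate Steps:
K = 0 (K = 0*4 = 0)
X(z, u) = -11 - 6*u (X(z, u) = (-1*6)*u - 11 = -6*u - 11 = -11 - 6*u)
X(1, -1)*F(13, -8) + K = (-11 - 6*(-1))*(13*(-8)) + 0 = (-11 + 6)*(-104) + 0 = -5*(-104) + 0 = 520 + 0 = 520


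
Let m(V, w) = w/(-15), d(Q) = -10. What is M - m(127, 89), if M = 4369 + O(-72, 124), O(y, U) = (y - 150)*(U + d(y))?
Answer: -313996/15 ≈ -20933.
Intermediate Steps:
O(y, U) = (-150 + y)*(-10 + U) (O(y, U) = (y - 150)*(U - 10) = (-150 + y)*(-10 + U))
m(V, w) = -w/15 (m(V, w) = w*(-1/15) = -w/15)
M = -20939 (M = 4369 + (1500 - 150*124 - 10*(-72) + 124*(-72)) = 4369 + (1500 - 18600 + 720 - 8928) = 4369 - 25308 = -20939)
M - m(127, 89) = -20939 - (-1)*89/15 = -20939 - 1*(-89/15) = -20939 + 89/15 = -313996/15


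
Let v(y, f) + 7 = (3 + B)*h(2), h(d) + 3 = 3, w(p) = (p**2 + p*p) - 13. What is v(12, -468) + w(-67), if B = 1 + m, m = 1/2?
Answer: 8958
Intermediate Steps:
m = 1/2 ≈ 0.50000
w(p) = -13 + 2*p**2 (w(p) = (p**2 + p**2) - 13 = 2*p**2 - 13 = -13 + 2*p**2)
h(d) = 0 (h(d) = -3 + 3 = 0)
B = 3/2 (B = 1 + 1/2 = 3/2 ≈ 1.5000)
v(y, f) = -7 (v(y, f) = -7 + (3 + 3/2)*0 = -7 + (9/2)*0 = -7 + 0 = -7)
v(12, -468) + w(-67) = -7 + (-13 + 2*(-67)**2) = -7 + (-13 + 2*4489) = -7 + (-13 + 8978) = -7 + 8965 = 8958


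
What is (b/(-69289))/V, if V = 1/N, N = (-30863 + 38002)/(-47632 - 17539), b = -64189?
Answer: -41658661/410512129 ≈ -0.10148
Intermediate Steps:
N = -7139/65171 (N = 7139/(-65171) = 7139*(-1/65171) = -7139/65171 ≈ -0.10954)
V = -65171/7139 (V = 1/(-7139/65171) = -65171/7139 ≈ -9.1289)
(b/(-69289))/V = (-64189/(-69289))/(-65171/7139) = -64189*(-1/69289)*(-7139/65171) = (64189/69289)*(-7139/65171) = -41658661/410512129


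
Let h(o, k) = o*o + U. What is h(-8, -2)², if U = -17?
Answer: 2209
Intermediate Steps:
h(o, k) = -17 + o² (h(o, k) = o*o - 17 = o² - 17 = -17 + o²)
h(-8, -2)² = (-17 + (-8)²)² = (-17 + 64)² = 47² = 2209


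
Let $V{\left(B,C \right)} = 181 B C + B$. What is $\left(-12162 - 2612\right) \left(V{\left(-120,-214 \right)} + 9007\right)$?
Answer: $-68802030458$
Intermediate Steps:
$V{\left(B,C \right)} = B + 181 B C$ ($V{\left(B,C \right)} = 181 B C + B = B + 181 B C$)
$\left(-12162 - 2612\right) \left(V{\left(-120,-214 \right)} + 9007\right) = \left(-12162 - 2612\right) \left(- 120 \left(1 + 181 \left(-214\right)\right) + 9007\right) = - 14774 \left(- 120 \left(1 - 38734\right) + 9007\right) = - 14774 \left(\left(-120\right) \left(-38733\right) + 9007\right) = - 14774 \left(4647960 + 9007\right) = \left(-14774\right) 4656967 = -68802030458$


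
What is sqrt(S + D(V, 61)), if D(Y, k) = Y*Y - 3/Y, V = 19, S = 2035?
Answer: 7*sqrt(17651)/19 ≈ 48.947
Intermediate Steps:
D(Y, k) = Y**2 - 3/Y
sqrt(S + D(V, 61)) = sqrt(2035 + (-3 + 19**3)/19) = sqrt(2035 + (-3 + 6859)/19) = sqrt(2035 + (1/19)*6856) = sqrt(2035 + 6856/19) = sqrt(45521/19) = 7*sqrt(17651)/19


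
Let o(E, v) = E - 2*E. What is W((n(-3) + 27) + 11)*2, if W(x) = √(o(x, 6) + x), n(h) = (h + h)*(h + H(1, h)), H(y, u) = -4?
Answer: 0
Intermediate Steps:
o(E, v) = -E
n(h) = 2*h*(-4 + h) (n(h) = (h + h)*(h - 4) = (2*h)*(-4 + h) = 2*h*(-4 + h))
W(x) = 0 (W(x) = √(-x + x) = √0 = 0)
W((n(-3) + 27) + 11)*2 = 0*2 = 0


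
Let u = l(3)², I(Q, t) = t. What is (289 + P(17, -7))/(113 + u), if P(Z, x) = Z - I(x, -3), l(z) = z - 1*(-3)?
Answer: 309/149 ≈ 2.0738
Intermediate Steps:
l(z) = 3 + z (l(z) = z + 3 = 3 + z)
P(Z, x) = 3 + Z (P(Z, x) = Z - 1*(-3) = Z + 3 = 3 + Z)
u = 36 (u = (3 + 3)² = 6² = 36)
(289 + P(17, -7))/(113 + u) = (289 + (3 + 17))/(113 + 36) = (289 + 20)/149 = 309*(1/149) = 309/149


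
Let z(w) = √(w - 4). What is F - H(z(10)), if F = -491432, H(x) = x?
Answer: -491432 - √6 ≈ -4.9143e+5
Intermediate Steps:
z(w) = √(-4 + w)
F - H(z(10)) = -491432 - √(-4 + 10) = -491432 - √6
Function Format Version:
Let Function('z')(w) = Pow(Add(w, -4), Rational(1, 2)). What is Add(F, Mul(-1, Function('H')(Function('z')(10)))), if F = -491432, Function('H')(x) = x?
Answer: Add(-491432, Mul(-1, Pow(6, Rational(1, 2)))) ≈ -4.9143e+5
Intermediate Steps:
Function('z')(w) = Pow(Add(-4, w), Rational(1, 2))
Add(F, Mul(-1, Function('H')(Function('z')(10)))) = Add(-491432, Mul(-1, Pow(Add(-4, 10), Rational(1, 2)))) = Add(-491432, Mul(-1, Pow(6, Rational(1, 2))))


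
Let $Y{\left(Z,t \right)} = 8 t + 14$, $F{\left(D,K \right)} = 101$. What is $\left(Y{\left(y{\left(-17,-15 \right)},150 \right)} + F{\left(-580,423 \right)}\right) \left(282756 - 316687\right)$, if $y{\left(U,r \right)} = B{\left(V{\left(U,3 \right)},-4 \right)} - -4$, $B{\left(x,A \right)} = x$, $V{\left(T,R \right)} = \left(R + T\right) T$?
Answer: $-44619265$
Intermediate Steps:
$V{\left(T,R \right)} = T \left(R + T\right)$
$y{\left(U,r \right)} = 4 + U \left(3 + U\right)$ ($y{\left(U,r \right)} = U \left(3 + U\right) - -4 = U \left(3 + U\right) + 4 = 4 + U \left(3 + U\right)$)
$Y{\left(Z,t \right)} = 14 + 8 t$
$\left(Y{\left(y{\left(-17,-15 \right)},150 \right)} + F{\left(-580,423 \right)}\right) \left(282756 - 316687\right) = \left(\left(14 + 8 \cdot 150\right) + 101\right) \left(282756 - 316687\right) = \left(\left(14 + 1200\right) + 101\right) \left(-33931\right) = \left(1214 + 101\right) \left(-33931\right) = 1315 \left(-33931\right) = -44619265$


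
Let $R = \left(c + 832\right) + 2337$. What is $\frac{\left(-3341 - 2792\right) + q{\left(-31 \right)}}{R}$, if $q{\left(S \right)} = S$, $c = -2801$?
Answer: $- \frac{67}{4} \approx -16.75$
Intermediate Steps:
$R = 368$ ($R = \left(-2801 + 832\right) + 2337 = -1969 + 2337 = 368$)
$\frac{\left(-3341 - 2792\right) + q{\left(-31 \right)}}{R} = \frac{\left(-3341 - 2792\right) - 31}{368} = \left(-6133 - 31\right) \frac{1}{368} = \left(-6164\right) \frac{1}{368} = - \frac{67}{4}$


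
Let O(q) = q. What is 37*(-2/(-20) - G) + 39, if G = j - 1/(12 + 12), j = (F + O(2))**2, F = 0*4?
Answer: -12451/120 ≈ -103.76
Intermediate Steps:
F = 0
j = 4 (j = (0 + 2)**2 = 2**2 = 4)
G = 95/24 (G = 4 - 1/(12 + 12) = 4 - 1/24 = 95/24 ≈ 3.9583)
37*(-2/(-20) - G) + 39 = 37*(-2/(-20) - 1*95/24) + 39 = 37*(-2*(-1/20) - 95/24) + 39 = 37*(1/10 - 95/24) + 39 = 37*(-463/120) + 39 = -17131/120 + 39 = -12451/120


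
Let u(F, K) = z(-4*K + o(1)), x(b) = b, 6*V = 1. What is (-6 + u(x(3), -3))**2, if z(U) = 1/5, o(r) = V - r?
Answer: 841/25 ≈ 33.640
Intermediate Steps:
V = 1/6 (V = (1/6)*1 = 1/6 ≈ 0.16667)
o(r) = 1/6 - r
z(U) = 1/5
u(F, K) = 1/5
(-6 + u(x(3), -3))**2 = (-6 + 1/5)**2 = (-29/5)**2 = 841/25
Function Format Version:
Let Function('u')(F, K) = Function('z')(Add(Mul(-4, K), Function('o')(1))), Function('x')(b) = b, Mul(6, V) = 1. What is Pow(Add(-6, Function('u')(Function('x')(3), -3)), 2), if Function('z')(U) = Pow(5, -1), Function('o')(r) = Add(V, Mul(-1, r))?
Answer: Rational(841, 25) ≈ 33.640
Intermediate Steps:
V = Rational(1, 6) (V = Mul(Rational(1, 6), 1) = Rational(1, 6) ≈ 0.16667)
Function('o')(r) = Add(Rational(1, 6), Mul(-1, r))
Function('z')(U) = Rational(1, 5)
Function('u')(F, K) = Rational(1, 5)
Pow(Add(-6, Function('u')(Function('x')(3), -3)), 2) = Pow(Add(-6, Rational(1, 5)), 2) = Pow(Rational(-29, 5), 2) = Rational(841, 25)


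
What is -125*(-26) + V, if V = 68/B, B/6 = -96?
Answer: 467983/144 ≈ 3249.9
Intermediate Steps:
B = -576 (B = 6*(-96) = -576)
V = -17/144 (V = 68/(-576) = 68*(-1/576) = -17/144 ≈ -0.11806)
-125*(-26) + V = -125*(-26) - 17/144 = 3250 - 17/144 = 467983/144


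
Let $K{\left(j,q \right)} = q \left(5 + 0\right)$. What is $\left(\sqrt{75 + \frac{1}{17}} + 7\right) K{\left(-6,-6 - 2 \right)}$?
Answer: $-280 - \frac{80 \sqrt{5423}}{17} \approx -626.55$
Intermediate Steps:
$K{\left(j,q \right)} = 5 q$ ($K{\left(j,q \right)} = q 5 = 5 q$)
$\left(\sqrt{75 + \frac{1}{17}} + 7\right) K{\left(-6,-6 - 2 \right)} = \left(\sqrt{75 + \frac{1}{17}} + 7\right) 5 \left(-6 - 2\right) = \left(\sqrt{75 + \frac{1}{17}} + 7\right) 5 \left(-8\right) = \left(\sqrt{\frac{1276}{17}} + 7\right) \left(-40\right) = \left(\frac{2 \sqrt{5423}}{17} + 7\right) \left(-40\right) = \left(7 + \frac{2 \sqrt{5423}}{17}\right) \left(-40\right) = -280 - \frac{80 \sqrt{5423}}{17}$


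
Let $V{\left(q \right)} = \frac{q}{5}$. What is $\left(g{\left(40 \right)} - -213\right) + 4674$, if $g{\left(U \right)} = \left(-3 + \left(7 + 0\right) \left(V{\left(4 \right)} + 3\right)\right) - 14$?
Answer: $\frac{24483}{5} \approx 4896.6$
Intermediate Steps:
$V{\left(q \right)} = \frac{q}{5}$ ($V{\left(q \right)} = q \frac{1}{5} = \frac{q}{5}$)
$g{\left(U \right)} = \frac{48}{5}$ ($g{\left(U \right)} = \left(-3 + \left(7 + 0\right) \left(\frac{1}{5} \cdot 4 + 3\right)\right) - 14 = \left(-3 + 7 \left(\frac{4}{5} + 3\right)\right) - 14 = \left(-3 + 7 \cdot \frac{19}{5}\right) - 14 = \left(-3 + \frac{133}{5}\right) - 14 = \frac{118}{5} - 14 = \frac{48}{5}$)
$\left(g{\left(40 \right)} - -213\right) + 4674 = \left(\frac{48}{5} - -213\right) + 4674 = \left(\frac{48}{5} + 213\right) + 4674 = \frac{1113}{5} + 4674 = \frac{24483}{5}$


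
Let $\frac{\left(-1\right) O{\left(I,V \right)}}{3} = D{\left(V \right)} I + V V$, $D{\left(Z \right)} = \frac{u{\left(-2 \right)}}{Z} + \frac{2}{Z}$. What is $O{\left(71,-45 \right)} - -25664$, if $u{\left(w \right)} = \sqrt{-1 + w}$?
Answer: $\frac{293977}{15} + \frac{71 i \sqrt{3}}{15} \approx 19598.0 + 8.1984 i$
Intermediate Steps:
$D{\left(Z \right)} = \frac{2}{Z} + \frac{i \sqrt{3}}{Z}$ ($D{\left(Z \right)} = \frac{\sqrt{-1 - 2}}{Z} + \frac{2}{Z} = \frac{\sqrt{-3}}{Z} + \frac{2}{Z} = \frac{i \sqrt{3}}{Z} + \frac{2}{Z} = \frac{2}{Z} + \frac{i \sqrt{3}}{Z}$)
$O{\left(I,V \right)} = - 3 V^{2} - \frac{3 I \left(2 + i \sqrt{3}\right)}{V}$ ($O{\left(I,V \right)} = - 3 \left(\frac{2 + i \sqrt{3}}{V} I + V V\right) = - 3 \left(\frac{I \left(2 + i \sqrt{3}\right)}{V} + V^{2}\right) = - 3 \left(V^{2} + \frac{I \left(2 + i \sqrt{3}\right)}{V}\right) = - 3 V^{2} - \frac{3 I \left(2 + i \sqrt{3}\right)}{V}$)
$O{\left(71,-45 \right)} - -25664 = \frac{3 \left(- \left(-45\right)^{3} - 71 \left(2 + i \sqrt{3}\right)\right)}{-45} - -25664 = 3 \left(- \frac{1}{45}\right) \left(\left(-1\right) \left(-91125\right) - \left(142 + 71 i \sqrt{3}\right)\right) + 25664 = 3 \left(- \frac{1}{45}\right) \left(91125 - \left(142 + 71 i \sqrt{3}\right)\right) + 25664 = 3 \left(- \frac{1}{45}\right) \left(90983 - 71 i \sqrt{3}\right) + 25664 = \left(- \frac{90983}{15} + \frac{71 i \sqrt{3}}{15}\right) + 25664 = \frac{293977}{15} + \frac{71 i \sqrt{3}}{15}$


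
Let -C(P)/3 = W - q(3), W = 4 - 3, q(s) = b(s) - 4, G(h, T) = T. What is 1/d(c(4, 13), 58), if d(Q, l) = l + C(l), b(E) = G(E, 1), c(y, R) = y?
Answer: 1/46 ≈ 0.021739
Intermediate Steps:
b(E) = 1
q(s) = -3 (q(s) = 1 - 4 = -3)
W = 1
C(P) = -12 (C(P) = -3*(1 - 1*(-3)) = -3*(1 + 3) = -3*4 = -12)
d(Q, l) = -12 + l (d(Q, l) = l - 12 = -12 + l)
1/d(c(4, 13), 58) = 1/(-12 + 58) = 1/46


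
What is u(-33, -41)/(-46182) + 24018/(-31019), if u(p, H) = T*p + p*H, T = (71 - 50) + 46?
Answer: -180430829/238753243 ≈ -0.75572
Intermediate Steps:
T = 67 (T = 21 + 46 = 67)
u(p, H) = 67*p + H*p (u(p, H) = 67*p + p*H = 67*p + H*p)
u(-33, -41)/(-46182) + 24018/(-31019) = -33*(67 - 41)/(-46182) + 24018/(-31019) = -33*26*(-1/46182) + 24018*(-1/31019) = -858*(-1/46182) - 24018/31019 = 143/7697 - 24018/31019 = -180430829/238753243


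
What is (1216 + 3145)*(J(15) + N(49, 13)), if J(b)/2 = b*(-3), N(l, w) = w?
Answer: -335797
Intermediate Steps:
J(b) = -6*b (J(b) = 2*(b*(-3)) = 2*(-3*b) = -6*b)
(1216 + 3145)*(J(15) + N(49, 13)) = (1216 + 3145)*(-6*15 + 13) = 4361*(-90 + 13) = 4361*(-77) = -335797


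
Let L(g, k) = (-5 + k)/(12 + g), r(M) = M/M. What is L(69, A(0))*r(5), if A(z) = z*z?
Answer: -5/81 ≈ -0.061728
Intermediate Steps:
r(M) = 1
A(z) = z²
L(g, k) = (-5 + k)/(12 + g)
L(69, A(0))*r(5) = ((-5 + 0²)/(12 + 69))*1 = ((-5 + 0)/81)*1 = ((1/81)*(-5))*1 = -5/81*1 = -5/81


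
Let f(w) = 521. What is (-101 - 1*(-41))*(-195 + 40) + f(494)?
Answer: 9821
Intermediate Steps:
(-101 - 1*(-41))*(-195 + 40) + f(494) = (-101 - 1*(-41))*(-195 + 40) + 521 = (-101 + 41)*(-155) + 521 = -60*(-155) + 521 = 9300 + 521 = 9821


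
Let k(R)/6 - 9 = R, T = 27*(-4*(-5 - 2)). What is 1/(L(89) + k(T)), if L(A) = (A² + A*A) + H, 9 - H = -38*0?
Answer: 1/20441 ≈ 4.8921e-5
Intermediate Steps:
H = 9 (H = 9 - (-38)*0 = 9 - 1*0 = 9 + 0 = 9)
L(A) = 9 + 2*A² (L(A) = (A² + A*A) + 9 = (A² + A²) + 9 = 2*A² + 9 = 9 + 2*A²)
T = 756 (T = 27*(-4*(-7)) = 27*28 = 756)
k(R) = 54 + 6*R
1/(L(89) + k(T)) = 1/((9 + 2*89²) + (54 + 6*756)) = 1/((9 + 2*7921) + (54 + 4536)) = 1/((9 + 15842) + 4590) = 1/(15851 + 4590) = 1/20441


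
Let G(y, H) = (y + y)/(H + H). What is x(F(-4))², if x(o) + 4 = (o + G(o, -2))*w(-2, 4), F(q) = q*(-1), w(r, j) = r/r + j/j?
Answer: 0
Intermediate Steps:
w(r, j) = 2 (w(r, j) = 1 + 1 = 2)
G(y, H) = y/H (G(y, H) = (2*y)/((2*H)) = (2*y)*(1/(2*H)) = y/H)
F(q) = -q
x(o) = -4 + o (x(o) = -4 + (o + o/(-2))*2 = -4 + (o + o*(-½))*2 = -4 + (o - o/2)*2 = -4 + (o/2)*2 = -4 + o)
x(F(-4))² = (-4 - 1*(-4))² = (-4 + 4)² = 0² = 0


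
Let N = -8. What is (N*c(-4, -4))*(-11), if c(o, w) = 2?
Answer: 176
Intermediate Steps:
(N*c(-4, -4))*(-11) = -8*2*(-11) = -16*(-11) = 176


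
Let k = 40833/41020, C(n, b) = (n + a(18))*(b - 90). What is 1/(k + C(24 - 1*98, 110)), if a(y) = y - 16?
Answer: -41020/59027967 ≈ -0.00069492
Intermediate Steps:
a(y) = -16 + y
C(n, b) = (-90 + b)*(2 + n) (C(n, b) = (n + (-16 + 18))*(b - 90) = (n + 2)*(-90 + b) = (2 + n)*(-90 + b) = (-90 + b)*(2 + n))
k = 40833/41020 (k = 40833*(1/41020) = 40833/41020 ≈ 0.99544)
1/(k + C(24 - 1*98, 110)) = 1/(40833/41020 + (-180 - 90*(24 - 1*98) + 2*110 + 110*(24 - 1*98))) = 1/(40833/41020 + (-180 - 90*(24 - 98) + 220 + 110*(24 - 98))) = 1/(40833/41020 + (-180 - 90*(-74) + 220 + 110*(-74))) = 1/(40833/41020 + (-180 + 6660 + 220 - 8140)) = 1/(40833/41020 - 1440) = 1/(-59027967/41020) = -41020/59027967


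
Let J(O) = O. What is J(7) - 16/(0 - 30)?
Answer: 113/15 ≈ 7.5333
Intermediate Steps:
J(7) - 16/(0 - 30) = 7 - 16/(0 - 30) = 7 - 16/(-30) = 7 - 1/30*(-16) = 7 + 8/15 = 113/15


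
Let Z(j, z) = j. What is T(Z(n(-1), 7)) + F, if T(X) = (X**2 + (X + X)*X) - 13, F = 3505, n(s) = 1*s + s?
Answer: 3504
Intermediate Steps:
n(s) = 2*s (n(s) = s + s = 2*s)
T(X) = -13 + 3*X**2 (T(X) = (X**2 + (2*X)*X) - 13 = (X**2 + 2*X**2) - 13 = 3*X**2 - 13 = -13 + 3*X**2)
T(Z(n(-1), 7)) + F = (-13 + 3*(2*(-1))**2) + 3505 = (-13 + 3*(-2)**2) + 3505 = (-13 + 3*4) + 3505 = (-13 + 12) + 3505 = -1 + 3505 = 3504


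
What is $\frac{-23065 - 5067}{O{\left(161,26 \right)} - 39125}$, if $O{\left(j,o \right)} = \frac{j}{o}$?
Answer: $\frac{731432}{1017089} \approx 0.71914$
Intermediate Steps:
$\frac{-23065 - 5067}{O{\left(161,26 \right)} - 39125} = \frac{-23065 - 5067}{\frac{161}{26} - 39125} = - \frac{28132}{161 \cdot \frac{1}{26} - 39125} = - \frac{28132}{\frac{161}{26} - 39125} = - \frac{28132}{- \frac{1017089}{26}} = \left(-28132\right) \left(- \frac{26}{1017089}\right) = \frac{731432}{1017089}$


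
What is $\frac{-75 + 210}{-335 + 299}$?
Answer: $- \frac{15}{4} \approx -3.75$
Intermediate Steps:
$\frac{-75 + 210}{-335 + 299} = \frac{135}{-36} = 135 \left(- \frac{1}{36}\right) = - \frac{15}{4}$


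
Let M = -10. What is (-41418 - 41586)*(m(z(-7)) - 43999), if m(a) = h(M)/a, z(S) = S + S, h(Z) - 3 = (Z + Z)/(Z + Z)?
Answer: 25564816980/7 ≈ 3.6521e+9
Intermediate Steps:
h(Z) = 4 (h(Z) = 3 + (Z + Z)/(Z + Z) = 3 + (2*Z)/((2*Z)) = 3 + (2*Z)*(1/(2*Z)) = 3 + 1 = 4)
z(S) = 2*S
m(a) = 4/a
(-41418 - 41586)*(m(z(-7)) - 43999) = (-41418 - 41586)*(4/((2*(-7))) - 43999) = -83004*(4/(-14) - 43999) = -83004*(4*(-1/14) - 43999) = -83004*(-2/7 - 43999) = -83004*(-307995/7) = 25564816980/7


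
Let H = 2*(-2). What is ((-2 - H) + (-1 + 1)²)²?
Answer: 4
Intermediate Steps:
H = -4
((-2 - H) + (-1 + 1)²)² = ((-2 - 1*(-4)) + (-1 + 1)²)² = ((-2 + 4) + 0²)² = (2 + 0)² = 2² = 4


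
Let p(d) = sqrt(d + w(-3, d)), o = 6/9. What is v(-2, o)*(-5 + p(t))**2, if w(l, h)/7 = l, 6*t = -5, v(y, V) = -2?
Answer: -19/3 + 10*I*sqrt(786)/3 ≈ -6.3333 + 93.452*I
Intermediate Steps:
o = 2/3 (o = 6*(1/9) = 2/3 ≈ 0.66667)
t = -5/6 (t = (1/6)*(-5) = -5/6 ≈ -0.83333)
w(l, h) = 7*l
p(d) = sqrt(-21 + d) (p(d) = sqrt(d + 7*(-3)) = sqrt(d - 21) = sqrt(-21 + d))
v(-2, o)*(-5 + p(t))**2 = -2*(-5 + sqrt(-21 - 5/6))**2 = -2*(-5 + sqrt(-131/6))**2 = -2*(-5 + I*sqrt(786)/6)**2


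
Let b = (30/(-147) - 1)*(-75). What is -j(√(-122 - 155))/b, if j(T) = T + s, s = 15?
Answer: -49/295 - 49*I*√277/4425 ≈ -0.1661 - 0.1843*I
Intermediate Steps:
j(T) = 15 + T (j(T) = T + 15 = 15 + T)
b = 4425/49 (b = (30*(-1/147) - 1)*(-75) = (-10/49 - 1)*(-75) = -59/49*(-75) = 4425/49 ≈ 90.306)
-j(√(-122 - 155))/b = -(15 + √(-122 - 155))/4425/49 = -(15 + √(-277))*49/4425 = -(15 + I*√277)*49/4425 = -(49/295 + 49*I*√277/4425) = -49/295 - 49*I*√277/4425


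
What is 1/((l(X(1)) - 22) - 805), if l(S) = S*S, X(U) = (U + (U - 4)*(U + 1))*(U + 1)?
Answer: -1/727 ≈ -0.0013755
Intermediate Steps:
X(U) = (1 + U)*(U + (1 + U)*(-4 + U)) (X(U) = (U + (-4 + U)*(1 + U))*(1 + U) = (U + (1 + U)*(-4 + U))*(1 + U) = (1 + U)*(U + (1 + U)*(-4 + U)))
l(S) = S²
1/((l(X(1)) - 22) - 805) = 1/(((-4 + 1³ - 1*1² - 6*1)² - 22) - 805) = 1/(((-4 + 1 - 1*1 - 6)² - 22) - 805) = 1/(((-4 + 1 - 1 - 6)² - 22) - 805) = 1/(((-10)² - 22) - 805) = 1/((100 - 22) - 805) = 1/(78 - 805) = 1/(-727) = -1/727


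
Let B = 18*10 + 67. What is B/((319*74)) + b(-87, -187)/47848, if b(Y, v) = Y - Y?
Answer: 247/23606 ≈ 0.010463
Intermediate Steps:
B = 247 (B = 180 + 67 = 247)
b(Y, v) = 0
B/((319*74)) + b(-87, -187)/47848 = 247/((319*74)) + 0/47848 = 247/23606 + 0*(1/47848) = 247*(1/23606) + 0 = 247/23606 + 0 = 247/23606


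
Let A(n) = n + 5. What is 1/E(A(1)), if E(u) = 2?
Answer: ½ ≈ 0.50000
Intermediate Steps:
A(n) = 5 + n
1/E(A(1)) = 1/2 = ½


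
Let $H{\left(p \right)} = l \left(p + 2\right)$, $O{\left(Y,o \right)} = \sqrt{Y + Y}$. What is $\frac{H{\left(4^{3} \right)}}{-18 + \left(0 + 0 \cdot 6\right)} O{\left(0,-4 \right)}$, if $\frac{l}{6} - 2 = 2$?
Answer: $0$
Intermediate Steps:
$l = 24$ ($l = 12 + 6 \cdot 2 = 12 + 12 = 24$)
$O{\left(Y,o \right)} = \sqrt{2} \sqrt{Y}$ ($O{\left(Y,o \right)} = \sqrt{2 Y} = \sqrt{2} \sqrt{Y}$)
$H{\left(p \right)} = 48 + 24 p$ ($H{\left(p \right)} = 24 \left(p + 2\right) = 24 \left(2 + p\right) = 48 + 24 p$)
$\frac{H{\left(4^{3} \right)}}{-18 + \left(0 + 0 \cdot 6\right)} O{\left(0,-4 \right)} = \frac{48 + 24 \cdot 4^{3}}{-18 + \left(0 + 0 \cdot 6\right)} \sqrt{2} \sqrt{0} = \frac{48 + 24 \cdot 64}{-18 + \left(0 + 0\right)} \sqrt{2} \cdot 0 = \frac{48 + 1536}{-18 + 0} \cdot 0 = \frac{1}{-18} \cdot 1584 \cdot 0 = \left(- \frac{1}{18}\right) 1584 \cdot 0 = \left(-88\right) 0 = 0$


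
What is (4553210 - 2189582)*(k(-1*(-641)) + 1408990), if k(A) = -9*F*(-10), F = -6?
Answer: 3329051856600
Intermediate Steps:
k(A) = -540 (k(A) = -9*(-6)*(-10) = 54*(-10) = -540)
(4553210 - 2189582)*(k(-1*(-641)) + 1408990) = (4553210 - 2189582)*(-540 + 1408990) = 2363628*1408450 = 3329051856600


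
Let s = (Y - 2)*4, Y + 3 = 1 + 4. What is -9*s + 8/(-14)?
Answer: -4/7 ≈ -0.57143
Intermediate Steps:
Y = 2 (Y = -3 + (1 + 4) = -3 + 5 = 2)
s = 0 (s = (2 - 2)*4 = 0*4 = 0)
-9*s + 8/(-14) = -9*0 + 8/(-14) = 0 + 8*(-1/14) = 0 - 4/7 = -4/7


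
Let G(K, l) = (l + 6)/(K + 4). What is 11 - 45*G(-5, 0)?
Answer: 281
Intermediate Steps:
G(K, l) = (6 + l)/(4 + K)
11 - 45*G(-5, 0) = 11 - 45*(6 + 0)/(4 - 5) = 11 - 45*6/(-1) = 11 - (-45)*6 = 11 - 45*(-6) = 11 + 270 = 281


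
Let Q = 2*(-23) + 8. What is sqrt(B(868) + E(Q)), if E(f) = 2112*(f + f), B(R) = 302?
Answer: I*sqrt(160210) ≈ 400.26*I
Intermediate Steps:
Q = -38 (Q = -46 + 8 = -38)
E(f) = 4224*f (E(f) = 2112*(2*f) = 4224*f)
sqrt(B(868) + E(Q)) = sqrt(302 + 4224*(-38)) = sqrt(302 - 160512) = sqrt(-160210) = I*sqrt(160210)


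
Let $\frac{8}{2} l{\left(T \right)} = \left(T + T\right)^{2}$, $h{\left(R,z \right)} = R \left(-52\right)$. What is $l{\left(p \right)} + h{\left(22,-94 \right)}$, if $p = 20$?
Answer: $-744$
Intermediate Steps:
$h{\left(R,z \right)} = - 52 R$
$l{\left(T \right)} = T^{2}$ ($l{\left(T \right)} = \frac{\left(T + T\right)^{2}}{4} = \frac{\left(2 T\right)^{2}}{4} = \frac{4 T^{2}}{4} = T^{2}$)
$l{\left(p \right)} + h{\left(22,-94 \right)} = 20^{2} - 1144 = 400 - 1144 = -744$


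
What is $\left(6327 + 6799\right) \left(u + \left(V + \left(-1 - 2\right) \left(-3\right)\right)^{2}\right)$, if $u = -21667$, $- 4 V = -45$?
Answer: $- \frac{2232148493}{8} \approx -2.7902 \cdot 10^{8}$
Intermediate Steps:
$V = \frac{45}{4}$ ($V = \left(- \frac{1}{4}\right) \left(-45\right) = \frac{45}{4} \approx 11.25$)
$\left(6327 + 6799\right) \left(u + \left(V + \left(-1 - 2\right) \left(-3\right)\right)^{2}\right) = \left(6327 + 6799\right) \left(-21667 + \left(\frac{45}{4} + \left(-1 - 2\right) \left(-3\right)\right)^{2}\right) = 13126 \left(-21667 + \left(\frac{45}{4} - -9\right)^{2}\right) = 13126 \left(-21667 + \left(\frac{45}{4} + 9\right)^{2}\right) = 13126 \left(-21667 + \left(\frac{81}{4}\right)^{2}\right) = 13126 \left(-21667 + \frac{6561}{16}\right) = 13126 \left(- \frac{340111}{16}\right) = - \frac{2232148493}{8}$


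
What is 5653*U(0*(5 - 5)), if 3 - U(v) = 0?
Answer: 16959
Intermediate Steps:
U(v) = 3 (U(v) = 3 - 1*0 = 3 + 0 = 3)
5653*U(0*(5 - 5)) = 5653*3 = 16959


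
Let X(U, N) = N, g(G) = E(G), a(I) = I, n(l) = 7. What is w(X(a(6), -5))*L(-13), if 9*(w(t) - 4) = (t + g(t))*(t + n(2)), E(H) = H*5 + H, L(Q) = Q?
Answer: 442/9 ≈ 49.111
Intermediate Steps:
E(H) = 6*H (E(H) = 5*H + H = 6*H)
g(G) = 6*G
w(t) = 4 + 7*t*(7 + t)/9 (w(t) = 4 + ((t + 6*t)*(t + 7))/9 = 4 + ((7*t)*(7 + t))/9 = 4 + (7*t*(7 + t))/9 = 4 + 7*t*(7 + t)/9)
w(X(a(6), -5))*L(-13) = (4 + (7/9)*(-5)² + (49/9)*(-5))*(-13) = (4 + (7/9)*25 - 245/9)*(-13) = (4 + 175/9 - 245/9)*(-13) = -34/9*(-13) = 442/9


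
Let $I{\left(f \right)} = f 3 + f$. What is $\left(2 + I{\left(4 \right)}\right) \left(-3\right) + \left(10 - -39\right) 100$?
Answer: $4846$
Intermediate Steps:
$I{\left(f \right)} = 4 f$ ($I{\left(f \right)} = 3 f + f = 4 f$)
$\left(2 + I{\left(4 \right)}\right) \left(-3\right) + \left(10 - -39\right) 100 = \left(2 + 4 \cdot 4\right) \left(-3\right) + \left(10 - -39\right) 100 = \left(2 + 16\right) \left(-3\right) + \left(10 + 39\right) 100 = 18 \left(-3\right) + 49 \cdot 100 = -54 + 4900 = 4846$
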